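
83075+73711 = 156786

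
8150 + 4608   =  12758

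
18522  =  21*882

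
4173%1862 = 449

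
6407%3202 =3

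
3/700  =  3/700 = 0.00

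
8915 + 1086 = 10001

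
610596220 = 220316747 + 390279473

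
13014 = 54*241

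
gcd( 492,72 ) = 12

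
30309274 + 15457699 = 45766973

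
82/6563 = 82/6563  =  0.01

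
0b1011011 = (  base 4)1123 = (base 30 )31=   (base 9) 111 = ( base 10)91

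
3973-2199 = 1774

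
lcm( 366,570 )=34770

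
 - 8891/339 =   -  27+262/339  =  - 26.23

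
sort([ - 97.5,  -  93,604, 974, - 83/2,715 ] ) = [ - 97.5, -93, - 83/2,604,715,974]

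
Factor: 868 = 2^2*7^1*31^1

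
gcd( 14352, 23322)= 1794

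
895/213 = 4 + 43/213  =  4.20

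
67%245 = 67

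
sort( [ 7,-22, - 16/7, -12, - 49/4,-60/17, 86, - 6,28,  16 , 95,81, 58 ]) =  [ - 22, - 49/4, - 12, -6 ,-60/17, - 16/7, 7, 16,  28, 58,81 , 86,95] 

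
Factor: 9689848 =2^3*7^2*19^1*1301^1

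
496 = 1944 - 1448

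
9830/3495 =1966/699   =  2.81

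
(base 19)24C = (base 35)N5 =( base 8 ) 1452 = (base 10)810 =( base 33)oi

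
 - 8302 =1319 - 9621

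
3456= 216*16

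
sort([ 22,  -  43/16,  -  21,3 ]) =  [-21, - 43/16,  3,22]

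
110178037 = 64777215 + 45400822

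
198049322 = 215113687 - 17064365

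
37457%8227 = 4549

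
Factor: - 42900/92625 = -2^2*5^( - 1 )*11^1*19^( - 1 ) = - 44/95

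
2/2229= 2/2229 = 0.00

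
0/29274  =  0 = 0.00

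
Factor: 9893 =13^1 * 761^1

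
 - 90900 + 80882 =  - 10018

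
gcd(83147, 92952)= 1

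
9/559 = 9/559 = 0.02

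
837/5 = 167+2/5 = 167.40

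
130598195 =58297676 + 72300519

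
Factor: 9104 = 2^4 * 569^1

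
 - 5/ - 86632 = 5/86632=0.00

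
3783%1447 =889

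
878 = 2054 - 1176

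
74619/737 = 74619/737 = 101.25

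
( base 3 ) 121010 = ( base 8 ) 663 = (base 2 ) 110110011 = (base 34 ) cr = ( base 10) 435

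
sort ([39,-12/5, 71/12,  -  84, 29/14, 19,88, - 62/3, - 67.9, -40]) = [-84, - 67.9 ,  -  40,-62/3,-12/5,29/14, 71/12,19  ,  39,88]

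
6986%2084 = 734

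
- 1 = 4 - 5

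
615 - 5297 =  - 4682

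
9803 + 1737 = 11540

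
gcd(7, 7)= 7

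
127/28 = 4 + 15/28 = 4.54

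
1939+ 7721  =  9660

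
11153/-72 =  - 11153/72 = - 154.90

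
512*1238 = 633856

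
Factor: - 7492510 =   -  2^1 * 5^1*683^1*1097^1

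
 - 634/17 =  - 634/17  =  - 37.29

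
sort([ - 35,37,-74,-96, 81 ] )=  [ - 96,-74, - 35,37,81 ]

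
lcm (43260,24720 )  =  173040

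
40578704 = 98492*412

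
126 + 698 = 824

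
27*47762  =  1289574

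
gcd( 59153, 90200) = 1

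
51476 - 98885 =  - 47409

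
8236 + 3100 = 11336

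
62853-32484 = 30369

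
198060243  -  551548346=  -  353488103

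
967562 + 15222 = 982784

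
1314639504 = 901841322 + 412798182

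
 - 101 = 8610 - 8711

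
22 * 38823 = 854106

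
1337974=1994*671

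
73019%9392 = 7275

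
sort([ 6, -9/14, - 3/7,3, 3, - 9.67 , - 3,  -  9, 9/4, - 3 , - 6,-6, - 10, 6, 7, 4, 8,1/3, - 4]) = [ - 10, - 9.67, - 9,  -  6, - 6, - 4,-3, - 3, - 9/14,- 3/7, 1/3,9/4,3, 3, 4,6,6, 7  ,  8 ]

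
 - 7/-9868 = 7/9868 = 0.00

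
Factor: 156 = 2^2*3^1 * 13^1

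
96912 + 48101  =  145013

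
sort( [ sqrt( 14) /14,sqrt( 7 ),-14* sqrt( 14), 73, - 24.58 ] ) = [ - 14*sqrt( 14) , - 24.58,  sqrt ( 14 ) /14, sqrt( 7),73 ]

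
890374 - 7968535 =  - 7078161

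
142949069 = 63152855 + 79796214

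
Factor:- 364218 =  - 2^1*3^1*60703^1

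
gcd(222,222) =222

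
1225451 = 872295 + 353156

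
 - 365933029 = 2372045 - 368305074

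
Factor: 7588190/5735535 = 1517638/1147107= 2^1*3^( - 1 ) * 13^( - 1)*67^( - 1 )*439^( - 1 ) * 758819^1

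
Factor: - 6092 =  - 2^2*1523^1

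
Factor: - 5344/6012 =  - 8/9  =  -  2^3*3^( - 2)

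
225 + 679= 904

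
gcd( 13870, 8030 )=730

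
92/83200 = 23/20800 = 0.00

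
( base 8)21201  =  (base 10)8833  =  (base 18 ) 194d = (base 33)83M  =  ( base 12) 5141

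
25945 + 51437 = 77382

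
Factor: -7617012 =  - 2^2 * 3^1*13^1 * 157^1*311^1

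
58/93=58/93 = 0.62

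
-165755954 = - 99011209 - 66744745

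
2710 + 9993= 12703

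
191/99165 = 191/99165 =0.00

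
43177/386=111 + 331/386=111.86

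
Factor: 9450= 2^1*3^3 * 5^2*7^1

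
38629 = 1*38629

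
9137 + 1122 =10259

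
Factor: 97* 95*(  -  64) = -589760 = -2^6*5^1*19^1*97^1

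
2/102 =1/51=0.02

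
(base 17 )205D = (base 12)58b0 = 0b10011011000100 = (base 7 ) 40635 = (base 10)9924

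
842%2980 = 842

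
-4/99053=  - 4/99053 = -  0.00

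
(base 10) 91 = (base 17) 56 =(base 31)2T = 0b1011011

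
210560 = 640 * 329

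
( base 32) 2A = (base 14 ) 54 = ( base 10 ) 74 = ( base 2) 1001010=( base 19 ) 3h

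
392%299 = 93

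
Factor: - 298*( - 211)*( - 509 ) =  - 32004902=- 2^1*149^1 *211^1 * 509^1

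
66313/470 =141 + 43/470=141.09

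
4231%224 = 199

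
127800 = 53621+74179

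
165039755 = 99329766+65709989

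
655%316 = 23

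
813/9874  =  813/9874 = 0.08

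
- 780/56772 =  - 1+4666/4731 = - 0.01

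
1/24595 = 1/24595  =  0.00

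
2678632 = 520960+2157672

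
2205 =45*49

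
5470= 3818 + 1652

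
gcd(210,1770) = 30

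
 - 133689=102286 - 235975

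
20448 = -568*(-36) 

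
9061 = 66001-56940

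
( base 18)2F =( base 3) 1220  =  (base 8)63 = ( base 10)51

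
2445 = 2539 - 94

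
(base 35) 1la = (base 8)3662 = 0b11110110010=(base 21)49h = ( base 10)1970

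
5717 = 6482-765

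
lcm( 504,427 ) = 30744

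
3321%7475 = 3321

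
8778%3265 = 2248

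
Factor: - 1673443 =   -  317^1*5279^1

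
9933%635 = 408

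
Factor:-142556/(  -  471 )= 2^2*3^(-1 )*227^1 =908/3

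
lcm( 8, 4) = 8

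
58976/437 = 134+22/23 = 134.96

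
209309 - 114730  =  94579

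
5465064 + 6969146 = 12434210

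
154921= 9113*17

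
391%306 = 85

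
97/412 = 97/412 = 0.24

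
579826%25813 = 11940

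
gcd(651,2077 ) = 31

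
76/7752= 1/102 = 0.01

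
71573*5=357865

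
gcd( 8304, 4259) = 1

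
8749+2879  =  11628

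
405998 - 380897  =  25101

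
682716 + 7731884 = 8414600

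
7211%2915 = 1381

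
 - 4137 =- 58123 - - 53986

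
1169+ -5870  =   - 4701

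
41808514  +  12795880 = 54604394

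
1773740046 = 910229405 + 863510641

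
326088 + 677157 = 1003245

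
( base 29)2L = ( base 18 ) 47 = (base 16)4f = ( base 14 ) 59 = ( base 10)79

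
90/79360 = 9/7936 = 0.00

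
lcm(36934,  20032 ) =1181888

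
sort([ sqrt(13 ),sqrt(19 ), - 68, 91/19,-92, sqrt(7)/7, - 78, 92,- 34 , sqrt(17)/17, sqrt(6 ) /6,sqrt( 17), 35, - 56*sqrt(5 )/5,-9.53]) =[ - 92,-78, - 68, - 34, - 56*sqrt(5)/5, - 9.53, sqrt(17 ) /17, sqrt( 7)/7, sqrt(6 )/6 , sqrt(13),sqrt( 17), sqrt(19)  ,  91/19 , 35, 92]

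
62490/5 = 12498 = 12498.00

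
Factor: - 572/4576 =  - 1/8= -2^( - 3 )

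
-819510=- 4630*177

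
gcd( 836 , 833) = 1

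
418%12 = 10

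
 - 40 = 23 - 63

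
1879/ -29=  - 65 + 6/29 = - 64.79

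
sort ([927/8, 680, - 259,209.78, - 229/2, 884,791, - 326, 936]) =[ - 326, - 259,  -  229/2,927/8,209.78 , 680,  791 , 884,936 ] 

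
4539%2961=1578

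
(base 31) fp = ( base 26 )IM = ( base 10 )490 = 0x1EA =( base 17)1be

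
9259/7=1322 + 5/7 = 1322.71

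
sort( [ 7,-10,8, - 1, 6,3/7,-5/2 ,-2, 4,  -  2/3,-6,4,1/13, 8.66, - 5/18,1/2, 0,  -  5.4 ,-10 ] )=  [- 10,  -  10, - 6, - 5.4,  -  5/2,-2, - 1,- 2/3, - 5/18, 0, 1/13, 3/7,  1/2,4, 4,6, 7, 8,  8.66 ]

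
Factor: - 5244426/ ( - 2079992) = 2^(-2 )*3^7*11^1*37^(  -  1 )*109^1*7027^(-1) = 2622213/1039996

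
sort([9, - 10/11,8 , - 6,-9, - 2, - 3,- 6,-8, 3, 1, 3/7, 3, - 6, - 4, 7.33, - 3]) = [ - 9,  -  8,-6, - 6, -6, - 4, - 3, - 3,  -  2, - 10/11, 3/7,1, 3,  3, 7.33, 8, 9 ]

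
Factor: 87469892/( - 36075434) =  - 43734946/18037717 = - 2^1*41^1*533353^1*18037717^( - 1)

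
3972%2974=998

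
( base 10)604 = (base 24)114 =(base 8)1134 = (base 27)ma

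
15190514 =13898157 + 1292357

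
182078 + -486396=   -  304318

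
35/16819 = 35/16819 = 0.00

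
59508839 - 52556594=6952245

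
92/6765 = 92/6765 =0.01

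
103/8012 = 103/8012 = 0.01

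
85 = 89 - 4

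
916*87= 79692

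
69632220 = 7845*8876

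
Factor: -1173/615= - 5^( - 1)*17^1*23^1*41^( - 1) =- 391/205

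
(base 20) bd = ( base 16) E9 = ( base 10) 233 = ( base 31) 7G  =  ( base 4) 3221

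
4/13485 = 4/13485 = 0.00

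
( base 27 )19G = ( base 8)1734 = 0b1111011100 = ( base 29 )152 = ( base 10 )988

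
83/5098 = 83/5098 = 0.02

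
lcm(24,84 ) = 168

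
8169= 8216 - 47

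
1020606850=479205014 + 541401836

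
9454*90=850860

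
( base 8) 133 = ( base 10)91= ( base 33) 2p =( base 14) 67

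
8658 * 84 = 727272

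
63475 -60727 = 2748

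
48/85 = 48/85 = 0.56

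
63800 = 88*725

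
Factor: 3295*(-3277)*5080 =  - 54852392200 = - 2^3*5^2 * 29^1 * 113^1 * 127^1*659^1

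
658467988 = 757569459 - 99101471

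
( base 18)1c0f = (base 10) 9735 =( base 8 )23007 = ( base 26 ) eab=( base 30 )aof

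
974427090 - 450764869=523662221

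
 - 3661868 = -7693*476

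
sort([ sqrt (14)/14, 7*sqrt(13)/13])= [sqrt( 14 ) /14 , 7 * sqrt(13)/13 ] 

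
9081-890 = 8191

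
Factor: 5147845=5^1  *  1029569^1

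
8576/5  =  8576/5 =1715.20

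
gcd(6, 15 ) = 3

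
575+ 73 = 648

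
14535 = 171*85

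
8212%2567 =511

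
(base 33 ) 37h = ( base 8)6673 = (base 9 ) 4735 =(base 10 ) 3515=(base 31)3kc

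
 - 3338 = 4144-7482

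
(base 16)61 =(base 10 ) 97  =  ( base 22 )49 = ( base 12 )81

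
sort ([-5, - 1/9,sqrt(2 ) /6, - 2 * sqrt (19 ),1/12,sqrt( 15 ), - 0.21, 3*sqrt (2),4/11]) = [-2*sqrt(19), -5,-0.21, - 1/9,  1/12,  sqrt(2 ) /6,4/11 , sqrt(15 ),3*sqrt(2) ]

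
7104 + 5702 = 12806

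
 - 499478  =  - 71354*7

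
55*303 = 16665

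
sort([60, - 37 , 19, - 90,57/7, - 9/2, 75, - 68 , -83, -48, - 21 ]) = [ - 90, - 83, -68, -48,- 37,-21, - 9/2,57/7,19,60,75] 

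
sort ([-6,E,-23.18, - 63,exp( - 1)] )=[ - 63,-23.18, - 6, exp( - 1 ),E]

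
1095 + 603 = 1698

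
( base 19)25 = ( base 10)43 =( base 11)3A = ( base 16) 2B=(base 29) 1e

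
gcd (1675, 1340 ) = 335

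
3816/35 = 109 + 1/35 = 109.03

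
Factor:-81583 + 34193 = - 47390 = - 2^1*5^1 * 7^1*677^1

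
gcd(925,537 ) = 1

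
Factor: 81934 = 2^1*71^1*577^1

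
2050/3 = 683 + 1/3 = 683.33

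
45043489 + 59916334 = 104959823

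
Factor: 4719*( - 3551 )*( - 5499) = 92147672331 = 3^3*11^2*13^2*47^1*53^1*67^1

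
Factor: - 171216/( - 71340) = 2^2*3^1 *5^( - 1)= 12/5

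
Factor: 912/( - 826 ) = -2^3*3^1*7^( - 1)*19^1*59^( -1 ) = - 456/413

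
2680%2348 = 332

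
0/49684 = 0 = 0.00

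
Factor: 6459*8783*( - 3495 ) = -3^2 * 5^1*233^1*2153^1*8783^1 =- 198269242515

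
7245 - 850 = 6395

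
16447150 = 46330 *355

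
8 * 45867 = 366936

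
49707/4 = 49707/4 = 12426.75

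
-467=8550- 9017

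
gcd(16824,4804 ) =4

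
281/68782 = 281/68782 = 0.00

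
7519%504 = 463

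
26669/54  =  26669/54= 493.87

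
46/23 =2 = 2.00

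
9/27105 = 3/9035 = 0.00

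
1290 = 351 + 939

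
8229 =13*633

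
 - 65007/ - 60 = 21669/20 = 1083.45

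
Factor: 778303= 41^2*463^1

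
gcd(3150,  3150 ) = 3150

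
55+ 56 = 111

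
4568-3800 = 768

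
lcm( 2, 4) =4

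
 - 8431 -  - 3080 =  - 5351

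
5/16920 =1/3384 = 0.00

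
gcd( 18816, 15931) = 1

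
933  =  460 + 473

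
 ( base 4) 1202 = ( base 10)98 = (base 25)3n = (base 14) 70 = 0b1100010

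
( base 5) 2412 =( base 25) e7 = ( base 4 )11211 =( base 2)101100101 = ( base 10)357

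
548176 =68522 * 8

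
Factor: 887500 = 2^2*5^5*71^1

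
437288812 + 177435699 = 614724511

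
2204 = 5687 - 3483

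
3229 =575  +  2654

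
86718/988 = 43359/494 = 87.77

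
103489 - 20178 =83311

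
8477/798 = 1211/114 =10.62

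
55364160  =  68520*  808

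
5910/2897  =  5910/2897 = 2.04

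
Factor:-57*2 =- 114 = - 2^1*3^1*19^1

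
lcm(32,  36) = 288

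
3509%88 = 77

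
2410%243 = 223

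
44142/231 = 191 + 1/11   =  191.09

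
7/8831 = 7/8831 = 0.00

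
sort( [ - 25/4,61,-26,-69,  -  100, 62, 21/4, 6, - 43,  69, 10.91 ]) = [  -  100,-69,  -  43, - 26,-25/4, 21/4,6,10.91,61,  62, 69] 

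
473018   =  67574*7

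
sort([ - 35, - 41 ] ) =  [ - 41, - 35]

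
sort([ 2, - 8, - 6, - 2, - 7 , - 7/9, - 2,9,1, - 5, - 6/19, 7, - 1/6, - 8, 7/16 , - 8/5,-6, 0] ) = [ - 8 , - 8, - 7, - 6,  -  6, - 5,-2,  -  2, - 8/5 , - 7/9, - 6/19, - 1/6  ,  0 , 7/16 , 1,2 , 7, 9]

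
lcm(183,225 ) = 13725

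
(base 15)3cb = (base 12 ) 602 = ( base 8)1542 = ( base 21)1K5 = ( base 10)866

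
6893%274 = 43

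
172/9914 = 86/4957 =0.02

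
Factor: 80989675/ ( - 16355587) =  - 5^2* 13^1*401^( - 1 )*40787^(  -  1)*249199^1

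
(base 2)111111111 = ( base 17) 1d1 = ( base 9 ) 627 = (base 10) 511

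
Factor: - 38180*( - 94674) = 3614653320= 2^3*3^1*5^1 * 23^1*31^1 *83^1 * 509^1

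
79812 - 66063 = 13749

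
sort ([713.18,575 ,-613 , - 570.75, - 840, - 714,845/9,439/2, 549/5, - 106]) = [ - 840, - 714, - 613, - 570.75, - 106, 845/9, 549/5,439/2, 575, 713.18 ] 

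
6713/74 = 6713/74 =90.72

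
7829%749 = 339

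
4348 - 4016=332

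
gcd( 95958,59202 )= 18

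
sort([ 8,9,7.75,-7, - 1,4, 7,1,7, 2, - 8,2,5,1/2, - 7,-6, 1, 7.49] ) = [ - 8,-7,  -  7, - 6, - 1,1/2,1,1,2,2,  4,5,7 , 7, 7.49,7.75,8,9 ] 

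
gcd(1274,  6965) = 7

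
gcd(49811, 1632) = 1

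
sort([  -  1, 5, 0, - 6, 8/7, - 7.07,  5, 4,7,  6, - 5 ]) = [ - 7.07,-6,-5, - 1,0, 8/7, 4, 5, 5, 6,7 ]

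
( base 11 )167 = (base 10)194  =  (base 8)302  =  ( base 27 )75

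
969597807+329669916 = 1299267723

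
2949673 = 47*62759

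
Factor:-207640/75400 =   -  179/65 =- 5^ ( -1) * 13^( - 1)*179^1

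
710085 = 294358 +415727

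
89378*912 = 81512736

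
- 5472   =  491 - 5963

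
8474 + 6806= 15280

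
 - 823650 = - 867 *950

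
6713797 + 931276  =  7645073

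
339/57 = 5 + 18/19 = 5.95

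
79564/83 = 79564/83 = 958.60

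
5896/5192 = 67/59=1.14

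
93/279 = 1/3 = 0.33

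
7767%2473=348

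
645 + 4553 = 5198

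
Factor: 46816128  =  2^7*3^2*40639^1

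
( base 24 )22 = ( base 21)28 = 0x32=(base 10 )50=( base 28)1M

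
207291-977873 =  - 770582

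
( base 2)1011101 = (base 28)39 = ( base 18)53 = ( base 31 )30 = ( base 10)93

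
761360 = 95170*8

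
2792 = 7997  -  5205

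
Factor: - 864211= - 864211^1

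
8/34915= 8/34915 = 0.00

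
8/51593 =8/51593 = 0.00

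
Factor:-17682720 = -2^5*3^1 *5^1*11^1*17^1 *197^1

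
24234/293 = 24234/293=82.71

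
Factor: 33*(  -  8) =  -2^3*3^1*11^1= - 264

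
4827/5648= 4827/5648 = 0.85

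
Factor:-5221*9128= - 47657288=-2^3*7^1*23^1*163^1*227^1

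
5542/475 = 5542/475 = 11.67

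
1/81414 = 1/81414=0.00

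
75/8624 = 75/8624 = 0.01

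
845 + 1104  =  1949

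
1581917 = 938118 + 643799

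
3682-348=3334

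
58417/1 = 58417  =  58417.00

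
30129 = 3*10043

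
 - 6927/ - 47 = 6927/47 = 147.38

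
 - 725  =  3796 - 4521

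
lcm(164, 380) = 15580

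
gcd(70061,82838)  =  1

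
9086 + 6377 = 15463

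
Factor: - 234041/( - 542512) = 283/656 = 2^ ( - 4)*41^( - 1 ) * 283^1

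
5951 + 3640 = 9591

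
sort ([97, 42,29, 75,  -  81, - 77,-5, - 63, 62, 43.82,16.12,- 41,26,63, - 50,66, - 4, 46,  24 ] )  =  [ - 81, - 77, - 63, - 50, - 41, -5, - 4,16.12, 24, 26,  29, 42, 43.82,46, 62, 63, 66, 75, 97 ] 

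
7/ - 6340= - 1 + 6333/6340 = - 0.00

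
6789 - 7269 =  - 480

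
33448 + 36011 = 69459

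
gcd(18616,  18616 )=18616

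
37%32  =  5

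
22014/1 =22014 = 22014.00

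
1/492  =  1/492 = 0.00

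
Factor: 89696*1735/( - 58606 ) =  - 77811280/29303= - 2^4*5^1*347^1*2803^1*29303^( - 1 )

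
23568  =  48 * 491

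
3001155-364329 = 2636826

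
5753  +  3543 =9296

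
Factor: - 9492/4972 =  - 21/11 = - 3^1*7^1*11^ (-1 ) 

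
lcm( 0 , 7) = 0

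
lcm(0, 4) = 0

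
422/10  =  211/5   =  42.20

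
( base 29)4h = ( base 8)205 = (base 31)49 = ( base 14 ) 97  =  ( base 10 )133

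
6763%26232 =6763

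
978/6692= 489/3346 = 0.15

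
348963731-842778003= - 493814272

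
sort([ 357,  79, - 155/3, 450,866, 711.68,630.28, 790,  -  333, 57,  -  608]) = [ - 608,- 333, - 155/3, 57,79,357, 450, 630.28, 711.68, 790, 866]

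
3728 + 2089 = 5817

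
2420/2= 1210 = 1210.00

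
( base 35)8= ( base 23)8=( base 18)8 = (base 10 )8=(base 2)1000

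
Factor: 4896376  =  2^3*19^1 * 32213^1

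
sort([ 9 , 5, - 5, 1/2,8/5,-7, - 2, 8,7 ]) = [ - 7, - 5 ,-2,1/2, 8/5,5, 7, 8 , 9]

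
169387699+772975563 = 942363262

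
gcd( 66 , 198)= 66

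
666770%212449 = 29423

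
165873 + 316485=482358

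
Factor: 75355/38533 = 5^1 * 7^1 * 11^( - 1)*31^( - 1)*113^( - 1)*2153^1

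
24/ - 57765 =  - 8/19255 = - 0.00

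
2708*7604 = 20591632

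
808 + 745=1553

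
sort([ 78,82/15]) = [82/15,78]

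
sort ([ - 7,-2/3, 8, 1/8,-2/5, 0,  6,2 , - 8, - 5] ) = [ - 8, - 7, - 5, - 2/3, - 2/5 , 0, 1/8, 2,6, 8]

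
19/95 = 1/5  =  0.20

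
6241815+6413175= 12654990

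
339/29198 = 339/29198 = 0.01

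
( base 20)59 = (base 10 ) 109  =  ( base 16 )6d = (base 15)74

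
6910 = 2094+4816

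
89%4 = 1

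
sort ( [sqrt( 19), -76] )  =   [ - 76,sqrt(19)]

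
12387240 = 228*54330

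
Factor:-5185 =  - 5^1 * 17^1*61^1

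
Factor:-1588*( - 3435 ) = 5454780 =2^2*3^1*5^1*229^1 * 397^1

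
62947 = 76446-13499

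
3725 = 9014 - 5289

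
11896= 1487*8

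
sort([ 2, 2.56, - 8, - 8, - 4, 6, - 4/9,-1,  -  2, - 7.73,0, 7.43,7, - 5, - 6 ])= [-8,-8,-7.73, - 6, - 5 , - 4, - 2, - 1, - 4/9, 0, 2, 2.56, 6,7, 7.43 ] 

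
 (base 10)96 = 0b1100000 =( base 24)40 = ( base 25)3L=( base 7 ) 165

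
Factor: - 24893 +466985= 442092= 2^2*3^1*7^1*19^1*277^1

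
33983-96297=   -  62314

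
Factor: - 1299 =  - 3^1 * 433^1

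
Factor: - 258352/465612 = -268/483 =-  2^2*3^ ( - 1 )*7^( - 1 ) *23^(-1)*67^1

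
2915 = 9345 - 6430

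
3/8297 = 3/8297 = 0.00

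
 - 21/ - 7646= 21/7646 = 0.00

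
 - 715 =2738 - 3453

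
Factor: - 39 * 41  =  -3^1*13^1 * 41^1 = - 1599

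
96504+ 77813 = 174317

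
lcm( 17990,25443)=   1781010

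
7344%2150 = 894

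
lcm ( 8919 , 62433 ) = 62433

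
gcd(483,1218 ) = 21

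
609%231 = 147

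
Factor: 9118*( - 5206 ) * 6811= - 2^2 * 7^2*19^1 *47^1*97^1 * 137^1*139^1 = - 323306645788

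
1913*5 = 9565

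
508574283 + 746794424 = 1255368707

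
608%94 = 44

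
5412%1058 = 122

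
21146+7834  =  28980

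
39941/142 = 39941/142 = 281.27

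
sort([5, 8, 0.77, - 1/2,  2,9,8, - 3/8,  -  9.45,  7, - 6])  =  [ - 9.45 , - 6, - 1/2,-3/8 , 0.77, 2, 5, 7, 8,8, 9]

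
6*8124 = 48744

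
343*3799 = 1303057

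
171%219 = 171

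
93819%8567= 8149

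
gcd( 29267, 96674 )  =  1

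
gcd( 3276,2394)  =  126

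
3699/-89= - 42 + 39/89 = - 41.56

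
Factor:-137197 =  - 137197^1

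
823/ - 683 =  - 2 + 543/683 = - 1.20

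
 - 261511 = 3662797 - 3924308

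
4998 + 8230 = 13228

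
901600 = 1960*460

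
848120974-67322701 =780798273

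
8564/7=8564/7  =  1223.43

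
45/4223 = 45/4223 = 0.01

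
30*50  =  1500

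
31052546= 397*78218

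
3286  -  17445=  - 14159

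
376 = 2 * 188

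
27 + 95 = 122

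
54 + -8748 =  - 8694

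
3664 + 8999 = 12663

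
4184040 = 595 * 7032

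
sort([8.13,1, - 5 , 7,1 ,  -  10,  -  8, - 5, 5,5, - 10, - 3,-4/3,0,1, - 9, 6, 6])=[ - 10, - 10, - 9, - 8, - 5, - 5,  -  3, - 4/3,0,1,1, 1, 5, 5, 6, 6, 7,8.13] 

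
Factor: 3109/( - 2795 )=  - 5^(  -  1) * 13^( - 1)*43^( - 1)*3109^1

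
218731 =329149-110418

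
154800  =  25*6192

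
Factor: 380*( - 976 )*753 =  - 2^6*3^1*5^1*19^1 * 61^1* 251^1 = - 279272640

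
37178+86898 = 124076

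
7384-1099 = 6285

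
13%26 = 13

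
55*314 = 17270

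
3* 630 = 1890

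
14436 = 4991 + 9445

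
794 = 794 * 1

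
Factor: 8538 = 2^1*3^1*1423^1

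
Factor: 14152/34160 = 29/70 = 2^( - 1 ) * 5^( - 1 )*7^ ( - 1)* 29^1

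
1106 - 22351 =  - 21245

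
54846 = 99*554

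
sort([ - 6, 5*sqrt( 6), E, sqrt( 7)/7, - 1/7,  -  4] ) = [-6, - 4 , - 1/7,sqrt (7)/7, E,5*sqrt ( 6) ]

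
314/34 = 9+4/17 = 9.24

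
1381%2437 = 1381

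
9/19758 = 3/6586 = 0.00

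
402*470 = 188940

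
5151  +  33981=39132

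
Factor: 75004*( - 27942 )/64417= -2095761768/64417 = - 2^3*3^1*17^1*37^ ( - 1 )*1103^1*1741^( - 1)*4657^1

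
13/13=1  =  1.00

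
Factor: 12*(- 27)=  - 2^2* 3^4 = - 324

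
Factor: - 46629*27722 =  - 2^1*3^3 * 11^1*83^1*157^1*167^1 = - 1292649138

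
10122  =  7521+2601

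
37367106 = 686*54471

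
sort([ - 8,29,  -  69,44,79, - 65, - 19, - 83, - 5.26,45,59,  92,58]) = [ - 83, - 69,-65,-19, - 8, - 5.26, 29,44, 45,58, 59, 79,92 ]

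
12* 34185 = 410220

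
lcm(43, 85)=3655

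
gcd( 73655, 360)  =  5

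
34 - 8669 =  - 8635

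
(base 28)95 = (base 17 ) F2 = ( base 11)214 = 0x101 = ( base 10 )257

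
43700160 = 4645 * 9408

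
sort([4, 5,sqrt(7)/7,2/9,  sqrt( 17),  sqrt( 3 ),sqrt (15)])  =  [2/9,sqrt(7 ) /7, sqrt(3),sqrt(15),4,  sqrt(17),5 ] 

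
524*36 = 18864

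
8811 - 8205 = 606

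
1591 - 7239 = -5648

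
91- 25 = 66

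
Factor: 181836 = 2^2*3^2*5051^1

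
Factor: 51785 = 5^1*10357^1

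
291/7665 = 97/2555 = 0.04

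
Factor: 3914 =2^1*19^1*103^1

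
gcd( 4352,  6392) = 136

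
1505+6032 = 7537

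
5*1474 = 7370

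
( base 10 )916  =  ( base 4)32110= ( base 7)2446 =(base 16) 394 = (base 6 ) 4124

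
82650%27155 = 1185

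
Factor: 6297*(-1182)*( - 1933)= 2^1* 3^2*197^1*1933^1* 2099^1 = 14387423382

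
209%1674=209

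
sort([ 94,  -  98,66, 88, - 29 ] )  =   [ - 98, - 29,66, 88, 94 ] 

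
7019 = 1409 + 5610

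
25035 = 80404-55369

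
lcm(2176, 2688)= 45696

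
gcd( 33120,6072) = 552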